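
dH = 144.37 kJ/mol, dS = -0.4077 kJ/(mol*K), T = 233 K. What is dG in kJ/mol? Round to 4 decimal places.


Gibbs: dG = dH - T*dS (consistent units, dS already in kJ/(mol*K)).
T*dS = 233 * -0.4077 = -94.9941
dG = 144.37 - (-94.9941)
dG = 239.3641 kJ/mol, rounded to 4 dp:

239.3641 kJ/mol


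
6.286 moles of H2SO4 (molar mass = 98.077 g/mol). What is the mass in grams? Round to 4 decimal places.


mass = n * M
mass = 6.286 * 98.077
mass = 616.512022 g, rounded to 4 dp:

616.5120 g


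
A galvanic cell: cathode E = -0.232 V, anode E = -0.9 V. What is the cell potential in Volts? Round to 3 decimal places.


Standard cell potential: E_cell = E_cathode - E_anode.
E_cell = -0.232 - (-0.9)
E_cell = 0.668 V, rounded to 3 dp:

0.668 V


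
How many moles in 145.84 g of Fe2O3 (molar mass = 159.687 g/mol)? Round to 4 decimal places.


n = mass / M
n = 145.84 / 159.687
n = 0.91328662 mol, rounded to 4 dp:

0.9133 mol


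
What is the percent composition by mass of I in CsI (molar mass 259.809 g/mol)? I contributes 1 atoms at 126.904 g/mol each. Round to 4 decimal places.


pct = 100 * (n_elem * M_elem) / M_total
mass_contribution = 1 * 126.904 = 126.904 g/mol
pct = 100 * 126.904 / 259.809
pct = 48.84511314 %, rounded to 4 dp:

48.8451 %


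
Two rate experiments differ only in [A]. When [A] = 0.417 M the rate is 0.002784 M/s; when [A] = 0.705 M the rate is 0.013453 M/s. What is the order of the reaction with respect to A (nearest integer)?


Rate is proportional to [A]^n, so rate2/rate1 = ([A]2/[A]1)^n. Take logs to solve for n.
rate2/rate1 = 0.013453 / 0.002784 = 4.8323
[A]2/[A]1 = 0.705 / 0.417 = 1.6906
n = ln(4.8323) / ln(1.6906) = 3.0
Nearest integer order:

3


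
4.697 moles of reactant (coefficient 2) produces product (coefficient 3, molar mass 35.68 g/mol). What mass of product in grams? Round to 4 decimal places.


Use the coefficient ratio to convert reactant moles to product moles, then multiply by the product's molar mass.
moles_P = moles_R * (coeff_P / coeff_R) = 4.697 * (3/2) = 7.0455
mass_P = moles_P * M_P = 7.0455 * 35.68
mass_P = 251.38344 g, rounded to 4 dp:

251.3834 g


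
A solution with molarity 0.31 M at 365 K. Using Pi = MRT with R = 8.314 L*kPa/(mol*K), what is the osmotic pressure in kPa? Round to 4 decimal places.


Osmotic pressure (van't Hoff): Pi = M*R*T.
RT = 8.314 * 365 = 3034.61
Pi = 0.31 * 3034.61
Pi = 940.7291 kPa, rounded to 4 dp:

940.7291 kPa


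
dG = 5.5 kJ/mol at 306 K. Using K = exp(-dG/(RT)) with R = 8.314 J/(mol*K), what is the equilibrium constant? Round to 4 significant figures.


dG is in kJ/mol; multiply by 1000 to match R in J/(mol*K).
RT = 8.314 * 306 = 2544.084 J/mol
exponent = -dG*1000 / (RT) = -(5.5*1000) / 2544.084 = -2.1618783
K = exp(-2.1618783)
K = 0.11510871, rounded to 4 significant figures:

0.1151


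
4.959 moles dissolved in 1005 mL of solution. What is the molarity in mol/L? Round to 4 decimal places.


Convert volume to liters: V_L = V_mL / 1000.
V_L = 1005 / 1000 = 1.005 L
M = n / V_L = 4.959 / 1.005
M = 4.93432836 mol/L, rounded to 4 dp:

4.9343 mol/L


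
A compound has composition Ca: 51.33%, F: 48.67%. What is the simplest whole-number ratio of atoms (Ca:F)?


Assume 100 g of compound, divide each mass% by atomic mass to get moles, then normalize by the smallest to get a raw atom ratio.
Moles per 100 g: Ca: 51.33/40.078 = 1.2808, F: 48.67/18.998 = 2.5618
Raw ratio (divide by min = 1.2808): Ca: 1.0, F: 2.0
Multiply by 1 to clear fractions: Ca: 1.0 ~= 1, F: 2.0 ~= 2
Reduce by GCD to get the simplest whole-number ratio:

1:2


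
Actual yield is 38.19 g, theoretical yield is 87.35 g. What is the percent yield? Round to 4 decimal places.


% yield = 100 * actual / theoretical
% yield = 100 * 38.19 / 87.35
% yield = 43.720664 %, rounded to 4 dp:

43.7207 %


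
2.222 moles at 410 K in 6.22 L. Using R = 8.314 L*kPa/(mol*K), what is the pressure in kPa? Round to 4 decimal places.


PV = nRT, solve for P = nRT / V.
nRT = 2.222 * 8.314 * 410 = 7574.2203
P = 7574.2203 / 6.22
P = 1217.72030547 kPa, rounded to 4 dp:

1217.7203 kPa


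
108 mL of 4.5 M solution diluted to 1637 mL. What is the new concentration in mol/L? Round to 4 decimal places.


Dilution: M1*V1 = M2*V2, solve for M2.
M2 = M1*V1 / V2
M2 = 4.5 * 108 / 1637
M2 = 486.0 / 1637
M2 = 0.29688454 mol/L, rounded to 4 dp:

0.2969 mol/L


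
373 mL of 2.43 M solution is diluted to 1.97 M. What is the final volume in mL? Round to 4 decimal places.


Dilution: M1*V1 = M2*V2, solve for V2.
V2 = M1*V1 / M2
V2 = 2.43 * 373 / 1.97
V2 = 906.39 / 1.97
V2 = 460.0964467 mL, rounded to 4 dp:

460.0964 mL


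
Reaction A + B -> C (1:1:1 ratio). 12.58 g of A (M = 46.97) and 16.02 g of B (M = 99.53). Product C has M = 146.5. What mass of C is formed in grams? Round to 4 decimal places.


Find moles of each reactant; the smaller value is the limiting reagent in a 1:1:1 reaction, so moles_C equals moles of the limiter.
n_A = mass_A / M_A = 12.58 / 46.97 = 0.267831 mol
n_B = mass_B / M_B = 16.02 / 99.53 = 0.160956 mol
Limiting reagent: B (smaller), n_limiting = 0.160956 mol
mass_C = n_limiting * M_C = 0.160956 * 146.5
mass_C = 23.580054 g, rounded to 4 dp:

23.5801 g


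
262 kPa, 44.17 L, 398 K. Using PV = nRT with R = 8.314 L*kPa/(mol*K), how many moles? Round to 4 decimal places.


PV = nRT, solve for n = PV / (RT).
PV = 262 * 44.17 = 11572.54
RT = 8.314 * 398 = 3308.972
n = 11572.54 / 3308.972
n = 3.49732183 mol, rounded to 4 dp:

3.4973 mol


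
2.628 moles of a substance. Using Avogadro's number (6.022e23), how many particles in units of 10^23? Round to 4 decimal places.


N = n * NA, then divide by 1e23 for the requested units.
N / 1e23 = n * 6.022
N / 1e23 = 2.628 * 6.022
N / 1e23 = 15.825816, rounded to 4 dp:

15.8258


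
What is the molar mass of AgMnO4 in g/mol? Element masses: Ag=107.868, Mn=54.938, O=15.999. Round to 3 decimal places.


M = sum(count * atomic_mass) over atoms.
M = 1*107.868 + 1*54.938 + 4*15.999
M = 107.868 + 54.938 + 63.996
M = 226.802 g/mol, rounded to 3 dp:

226.802 g/mol


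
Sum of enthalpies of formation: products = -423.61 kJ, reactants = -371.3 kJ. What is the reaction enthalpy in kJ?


dH_rxn = sum(dH_f products) - sum(dH_f reactants)
dH_rxn = -423.61 - (-371.3)
dH_rxn = -52.31 kJ:

-52.31 kJ


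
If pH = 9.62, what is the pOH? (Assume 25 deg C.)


At 25 deg C, pH + pOH = 14.
pOH = 14 - pH = 14 - 9.62
pOH = 4.38:

4.38


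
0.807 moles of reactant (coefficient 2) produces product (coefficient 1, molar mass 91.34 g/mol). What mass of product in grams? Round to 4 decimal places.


Use the coefficient ratio to convert reactant moles to product moles, then multiply by the product's molar mass.
moles_P = moles_R * (coeff_P / coeff_R) = 0.807 * (1/2) = 0.4035
mass_P = moles_P * M_P = 0.4035 * 91.34
mass_P = 36.85569 g, rounded to 4 dp:

36.8557 g


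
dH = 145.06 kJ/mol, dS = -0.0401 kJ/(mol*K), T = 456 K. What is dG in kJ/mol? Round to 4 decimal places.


Gibbs: dG = dH - T*dS (consistent units, dS already in kJ/(mol*K)).
T*dS = 456 * -0.0401 = -18.2856
dG = 145.06 - (-18.2856)
dG = 163.3456 kJ/mol, rounded to 4 dp:

163.3456 kJ/mol


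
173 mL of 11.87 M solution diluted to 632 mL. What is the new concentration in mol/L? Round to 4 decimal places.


Dilution: M1*V1 = M2*V2, solve for M2.
M2 = M1*V1 / V2
M2 = 11.87 * 173 / 632
M2 = 2053.51 / 632
M2 = 3.24922468 mol/L, rounded to 4 dp:

3.2492 mol/L


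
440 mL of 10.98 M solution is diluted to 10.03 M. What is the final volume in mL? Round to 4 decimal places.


Dilution: M1*V1 = M2*V2, solve for V2.
V2 = M1*V1 / M2
V2 = 10.98 * 440 / 10.03
V2 = 4831.2 / 10.03
V2 = 481.67497507 mL, rounded to 4 dp:

481.6750 mL


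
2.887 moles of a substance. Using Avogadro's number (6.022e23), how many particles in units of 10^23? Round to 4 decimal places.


N = n * NA, then divide by 1e23 for the requested units.
N / 1e23 = n * 6.022
N / 1e23 = 2.887 * 6.022
N / 1e23 = 17.385514, rounded to 4 dp:

17.3855


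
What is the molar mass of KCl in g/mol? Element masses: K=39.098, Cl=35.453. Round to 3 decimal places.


M = sum(count * atomic_mass) over atoms.
M = 1*39.098 + 1*35.453
M = 39.098 + 35.453
M = 74.551 g/mol, rounded to 3 dp:

74.551 g/mol


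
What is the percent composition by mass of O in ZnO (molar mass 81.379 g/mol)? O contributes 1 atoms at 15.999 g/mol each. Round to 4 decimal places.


pct = 100 * (n_elem * M_elem) / M_total
mass_contribution = 1 * 15.999 = 15.999 g/mol
pct = 100 * 15.999 / 81.379
pct = 19.65986311 %, rounded to 4 dp:

19.6599 %


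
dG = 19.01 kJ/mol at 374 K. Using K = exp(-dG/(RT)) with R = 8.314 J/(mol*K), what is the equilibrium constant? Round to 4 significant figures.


dG is in kJ/mol; multiply by 1000 to match R in J/(mol*K).
RT = 8.314 * 374 = 3109.436 J/mol
exponent = -dG*1000 / (RT) = -(19.01*1000) / 3109.436 = -6.11364891
K = exp(-6.11364891)
K = 0.002212463, rounded to 4 significant figures:

0.002212


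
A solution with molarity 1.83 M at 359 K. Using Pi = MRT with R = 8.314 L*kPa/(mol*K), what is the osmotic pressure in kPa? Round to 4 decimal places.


Osmotic pressure (van't Hoff): Pi = M*R*T.
RT = 8.314 * 359 = 2984.726
Pi = 1.83 * 2984.726
Pi = 5462.04858 kPa, rounded to 4 dp:

5462.0486 kPa


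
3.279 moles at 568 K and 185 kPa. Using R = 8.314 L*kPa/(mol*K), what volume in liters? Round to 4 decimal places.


PV = nRT, solve for V = nRT / P.
nRT = 3.279 * 8.314 * 568 = 15484.5922
V = 15484.5922 / 185
V = 83.70049838 L, rounded to 4 dp:

83.7005 L


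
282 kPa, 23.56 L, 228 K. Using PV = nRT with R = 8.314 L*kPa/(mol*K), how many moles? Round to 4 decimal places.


PV = nRT, solve for n = PV / (RT).
PV = 282 * 23.56 = 6643.92
RT = 8.314 * 228 = 1895.592
n = 6643.92 / 1895.592
n = 3.50493144 mol, rounded to 4 dp:

3.5049 mol


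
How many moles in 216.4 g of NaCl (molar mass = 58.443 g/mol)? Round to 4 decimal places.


n = mass / M
n = 216.4 / 58.443
n = 3.70275311 mol, rounded to 4 dp:

3.7028 mol


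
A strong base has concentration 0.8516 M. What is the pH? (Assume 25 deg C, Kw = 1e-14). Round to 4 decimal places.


A strong base dissociates completely, so [OH-] equals the given concentration.
pOH = -log10([OH-]) = -log10(0.8516) = 0.069764
pH = 14 - pOH = 14 - 0.069764
pH = 13.930236, rounded to 4 dp:

13.9302


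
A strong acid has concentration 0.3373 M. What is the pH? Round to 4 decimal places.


A strong acid dissociates completely, so [H+] equals the given concentration.
pH = -log10([H+]) = -log10(0.3373)
pH = 0.47198366, rounded to 4 dp:

0.4720


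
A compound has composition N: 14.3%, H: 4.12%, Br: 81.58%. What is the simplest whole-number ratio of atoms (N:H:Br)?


Assume 100 g of compound, divide each mass% by atomic mass to get moles, then normalize by the smallest to get a raw atom ratio.
Moles per 100 g: N: 14.3/14.007 = 1.0209, H: 4.12/1.008 = 4.0873, Br: 81.58/79.904 = 1.021
Raw ratio (divide by min = 1.0209): N: 1.0, H: 4.004, Br: 1.0
Multiply by 1 to clear fractions: N: 1.0 ~= 1, H: 4.004 ~= 4, Br: 1.0 ~= 1
Reduce by GCD to get the simplest whole-number ratio:

1:4:1


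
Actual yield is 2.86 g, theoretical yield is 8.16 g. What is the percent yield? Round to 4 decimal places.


% yield = 100 * actual / theoretical
% yield = 100 * 2.86 / 8.16
% yield = 35.04901961 %, rounded to 4 dp:

35.0490 %


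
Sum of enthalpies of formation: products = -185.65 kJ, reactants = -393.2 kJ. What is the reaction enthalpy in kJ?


dH_rxn = sum(dH_f products) - sum(dH_f reactants)
dH_rxn = -185.65 - (-393.2)
dH_rxn = 207.55 kJ:

207.55 kJ


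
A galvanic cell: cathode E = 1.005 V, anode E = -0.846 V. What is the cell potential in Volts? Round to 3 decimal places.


Standard cell potential: E_cell = E_cathode - E_anode.
E_cell = 1.005 - (-0.846)
E_cell = 1.851 V, rounded to 3 dp:

1.851 V


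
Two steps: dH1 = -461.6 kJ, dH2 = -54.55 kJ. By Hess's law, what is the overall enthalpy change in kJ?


Hess's law: enthalpy is a state function, so add the step enthalpies.
dH_total = dH1 + dH2 = -461.6 + (-54.55)
dH_total = -516.15 kJ:

-516.15 kJ


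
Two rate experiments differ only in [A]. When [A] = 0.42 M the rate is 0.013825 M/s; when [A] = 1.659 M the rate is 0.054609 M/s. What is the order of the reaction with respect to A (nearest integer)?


Rate is proportional to [A]^n, so rate2/rate1 = ([A]2/[A]1)^n. Take logs to solve for n.
rate2/rate1 = 0.054609 / 0.013825 = 3.95
[A]2/[A]1 = 1.659 / 0.42 = 3.95
n = ln(3.95) / ln(3.95) = 1.0
Nearest integer order:

1


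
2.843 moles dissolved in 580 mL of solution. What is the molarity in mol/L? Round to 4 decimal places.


Convert volume to liters: V_L = V_mL / 1000.
V_L = 580 / 1000 = 0.58 L
M = n / V_L = 2.843 / 0.58
M = 4.90172414 mol/L, rounded to 4 dp:

4.9017 mol/L


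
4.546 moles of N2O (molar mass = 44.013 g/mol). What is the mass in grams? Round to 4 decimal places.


mass = n * M
mass = 4.546 * 44.013
mass = 200.083098 g, rounded to 4 dp:

200.0831 g


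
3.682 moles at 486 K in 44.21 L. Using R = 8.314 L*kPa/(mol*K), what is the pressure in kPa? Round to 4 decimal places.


PV = nRT, solve for P = nRT / V.
nRT = 3.682 * 8.314 * 486 = 14877.5039
P = 14877.5039 / 44.21
P = 336.51897534 kPa, rounded to 4 dp:

336.5190 kPa


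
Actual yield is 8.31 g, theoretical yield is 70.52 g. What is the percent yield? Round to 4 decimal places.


% yield = 100 * actual / theoretical
% yield = 100 * 8.31 / 70.52
% yield = 11.78389109 %, rounded to 4 dp:

11.7839 %


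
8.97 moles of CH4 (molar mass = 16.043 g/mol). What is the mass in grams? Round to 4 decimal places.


mass = n * M
mass = 8.97 * 16.043
mass = 143.90571 g, rounded to 4 dp:

143.9057 g


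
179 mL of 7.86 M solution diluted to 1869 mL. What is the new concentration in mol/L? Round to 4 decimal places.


Dilution: M1*V1 = M2*V2, solve for M2.
M2 = M1*V1 / V2
M2 = 7.86 * 179 / 1869
M2 = 1406.94 / 1869
M2 = 0.75277689 mol/L, rounded to 4 dp:

0.7528 mol/L


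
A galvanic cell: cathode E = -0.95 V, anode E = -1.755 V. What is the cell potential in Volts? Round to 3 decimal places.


Standard cell potential: E_cell = E_cathode - E_anode.
E_cell = -0.95 - (-1.755)
E_cell = 0.805 V, rounded to 3 dp:

0.805 V


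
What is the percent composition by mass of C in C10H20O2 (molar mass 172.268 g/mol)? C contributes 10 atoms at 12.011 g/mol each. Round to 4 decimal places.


pct = 100 * (n_elem * M_elem) / M_total
mass_contribution = 10 * 12.011 = 120.11 g/mol
pct = 100 * 120.11 / 172.268
pct = 69.72275756 %, rounded to 4 dp:

69.7228 %


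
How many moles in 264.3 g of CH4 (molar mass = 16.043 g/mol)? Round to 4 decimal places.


n = mass / M
n = 264.3 / 16.043
n = 16.47447485 mol, rounded to 4 dp:

16.4745 mol


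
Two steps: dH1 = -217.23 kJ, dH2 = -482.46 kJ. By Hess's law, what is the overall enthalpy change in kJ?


Hess's law: enthalpy is a state function, so add the step enthalpies.
dH_total = dH1 + dH2 = -217.23 + (-482.46)
dH_total = -699.69 kJ:

-699.69 kJ


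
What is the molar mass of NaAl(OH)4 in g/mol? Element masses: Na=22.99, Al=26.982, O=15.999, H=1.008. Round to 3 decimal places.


M = sum(count * atomic_mass) over atoms.
M = 1*22.99 + 1*26.982 + 4*15.999 + 4*1.008
M = 22.99 + 26.982 + 63.996 + 4.032
M = 118.0 g/mol, rounded to 3 dp:

118.000 g/mol


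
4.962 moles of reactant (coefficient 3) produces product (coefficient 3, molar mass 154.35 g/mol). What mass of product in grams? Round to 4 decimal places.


Use the coefficient ratio to convert reactant moles to product moles, then multiply by the product's molar mass.
moles_P = moles_R * (coeff_P / coeff_R) = 4.962 * (3/3) = 4.962
mass_P = moles_P * M_P = 4.962 * 154.35
mass_P = 765.8847 g, rounded to 4 dp:

765.8847 g


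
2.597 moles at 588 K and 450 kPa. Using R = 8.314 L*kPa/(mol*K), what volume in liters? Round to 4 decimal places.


PV = nRT, solve for V = nRT / P.
nRT = 2.597 * 8.314 * 588 = 12695.7773
V = 12695.7773 / 450
V = 28.21283844 L, rounded to 4 dp:

28.2128 L


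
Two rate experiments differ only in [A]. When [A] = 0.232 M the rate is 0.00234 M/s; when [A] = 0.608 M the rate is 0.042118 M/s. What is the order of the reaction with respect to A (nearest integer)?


Rate is proportional to [A]^n, so rate2/rate1 = ([A]2/[A]1)^n. Take logs to solve for n.
rate2/rate1 = 0.042118 / 0.00234 = 17.9991
[A]2/[A]1 = 0.608 / 0.232 = 2.6207
n = ln(17.9991) / ln(2.6207) = 3.0
Nearest integer order:

3


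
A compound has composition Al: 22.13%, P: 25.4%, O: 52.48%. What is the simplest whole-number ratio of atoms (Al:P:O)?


Assume 100 g of compound, divide each mass% by atomic mass to get moles, then normalize by the smallest to get a raw atom ratio.
Moles per 100 g: Al: 22.13/26.982 = 0.8202, P: 25.4/30.974 = 0.82, O: 52.48/15.999 = 3.2802
Raw ratio (divide by min = 0.82): Al: 1.0, P: 1.0, O: 4.0
Multiply by 1 to clear fractions: Al: 1.0 ~= 1, P: 1.0 ~= 1, O: 4.0 ~= 4
Reduce by GCD to get the simplest whole-number ratio:

1:1:4


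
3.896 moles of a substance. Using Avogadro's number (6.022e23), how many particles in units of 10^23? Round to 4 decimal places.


N = n * NA, then divide by 1e23 for the requested units.
N / 1e23 = n * 6.022
N / 1e23 = 3.896 * 6.022
N / 1e23 = 23.461712, rounded to 4 dp:

23.4617


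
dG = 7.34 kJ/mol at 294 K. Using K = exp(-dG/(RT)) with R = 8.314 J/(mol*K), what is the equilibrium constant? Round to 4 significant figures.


dG is in kJ/mol; multiply by 1000 to match R in J/(mol*K).
RT = 8.314 * 294 = 2444.316 J/mol
exponent = -dG*1000 / (RT) = -(7.34*1000) / 2444.316 = -3.00288506
K = exp(-3.00288506)
K = 0.049643637, rounded to 4 significant figures:

0.04964


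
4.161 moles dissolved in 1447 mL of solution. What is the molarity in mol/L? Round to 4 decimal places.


Convert volume to liters: V_L = V_mL / 1000.
V_L = 1447 / 1000 = 1.447 L
M = n / V_L = 4.161 / 1.447
M = 2.8756047 mol/L, rounded to 4 dp:

2.8756 mol/L


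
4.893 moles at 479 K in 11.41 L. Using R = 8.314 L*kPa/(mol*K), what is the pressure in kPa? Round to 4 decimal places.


PV = nRT, solve for P = nRT / V.
nRT = 4.893 * 8.314 * 479 = 19485.9126
P = 19485.9126 / 11.41
P = 1707.79251534 kPa, rounded to 4 dp:

1707.7925 kPa


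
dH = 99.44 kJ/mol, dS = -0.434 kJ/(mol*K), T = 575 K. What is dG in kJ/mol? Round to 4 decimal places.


Gibbs: dG = dH - T*dS (consistent units, dS already in kJ/(mol*K)).
T*dS = 575 * -0.434 = -249.55
dG = 99.44 - (-249.55)
dG = 348.99 kJ/mol, rounded to 4 dp:

348.9900 kJ/mol


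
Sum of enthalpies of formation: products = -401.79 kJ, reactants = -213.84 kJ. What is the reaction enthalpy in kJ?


dH_rxn = sum(dH_f products) - sum(dH_f reactants)
dH_rxn = -401.79 - (-213.84)
dH_rxn = -187.95 kJ:

-187.95 kJ


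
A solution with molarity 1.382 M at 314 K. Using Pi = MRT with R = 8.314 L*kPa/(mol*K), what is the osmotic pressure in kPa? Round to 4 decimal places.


Osmotic pressure (van't Hoff): Pi = M*R*T.
RT = 8.314 * 314 = 2610.596
Pi = 1.382 * 2610.596
Pi = 3607.843672 kPa, rounded to 4 dp:

3607.8437 kPa


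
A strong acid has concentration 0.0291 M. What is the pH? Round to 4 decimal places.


A strong acid dissociates completely, so [H+] equals the given concentration.
pH = -log10([H+]) = -log10(0.0291)
pH = 1.53610701, rounded to 4 dp:

1.5361


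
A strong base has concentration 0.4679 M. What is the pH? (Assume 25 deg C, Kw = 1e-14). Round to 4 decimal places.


A strong base dissociates completely, so [OH-] equals the given concentration.
pOH = -log10([OH-]) = -log10(0.4679) = 0.329847
pH = 14 - pOH = 14 - 0.329847
pH = 13.670153, rounded to 4 dp:

13.6702


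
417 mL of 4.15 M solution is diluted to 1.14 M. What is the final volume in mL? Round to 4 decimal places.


Dilution: M1*V1 = M2*V2, solve for V2.
V2 = M1*V1 / M2
V2 = 4.15 * 417 / 1.14
V2 = 1730.55 / 1.14
V2 = 1518.02631579 mL, rounded to 4 dp:

1518.0263 mL


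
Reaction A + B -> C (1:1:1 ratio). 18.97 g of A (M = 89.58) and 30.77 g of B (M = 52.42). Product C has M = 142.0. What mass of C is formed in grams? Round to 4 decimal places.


Find moles of each reactant; the smaller value is the limiting reagent in a 1:1:1 reaction, so moles_C equals moles of the limiter.
n_A = mass_A / M_A = 18.97 / 89.58 = 0.211766 mol
n_B = mass_B / M_B = 30.77 / 52.42 = 0.58699 mol
Limiting reagent: A (smaller), n_limiting = 0.211766 mol
mass_C = n_limiting * M_C = 0.211766 * 142.0
mass_C = 30.070772 g, rounded to 4 dp:

30.0708 g


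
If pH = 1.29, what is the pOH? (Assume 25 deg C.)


At 25 deg C, pH + pOH = 14.
pOH = 14 - pH = 14 - 1.29
pOH = 12.71:

12.71


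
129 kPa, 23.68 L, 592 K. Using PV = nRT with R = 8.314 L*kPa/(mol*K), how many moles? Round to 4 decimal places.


PV = nRT, solve for n = PV / (RT).
PV = 129 * 23.68 = 3054.72
RT = 8.314 * 592 = 4921.888
n = 3054.72 / 4921.888
n = 0.62063988 mol, rounded to 4 dp:

0.6206 mol


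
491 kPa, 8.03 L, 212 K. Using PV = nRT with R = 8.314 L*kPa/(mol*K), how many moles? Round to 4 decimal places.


PV = nRT, solve for n = PV / (RT).
PV = 491 * 8.03 = 3942.73
RT = 8.314 * 212 = 1762.568
n = 3942.73 / 1762.568
n = 2.23692363 mol, rounded to 4 dp:

2.2369 mol


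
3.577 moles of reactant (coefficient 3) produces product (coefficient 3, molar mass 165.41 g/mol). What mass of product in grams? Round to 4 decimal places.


Use the coefficient ratio to convert reactant moles to product moles, then multiply by the product's molar mass.
moles_P = moles_R * (coeff_P / coeff_R) = 3.577 * (3/3) = 3.577
mass_P = moles_P * M_P = 3.577 * 165.41
mass_P = 591.67157 g, rounded to 4 dp:

591.6716 g


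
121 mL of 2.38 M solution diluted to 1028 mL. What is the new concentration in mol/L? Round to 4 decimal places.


Dilution: M1*V1 = M2*V2, solve for M2.
M2 = M1*V1 / V2
M2 = 2.38 * 121 / 1028
M2 = 287.98 / 1028
M2 = 0.28013619 mol/L, rounded to 4 dp:

0.2801 mol/L


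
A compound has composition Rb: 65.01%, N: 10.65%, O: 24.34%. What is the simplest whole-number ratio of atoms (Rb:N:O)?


Assume 100 g of compound, divide each mass% by atomic mass to get moles, then normalize by the smallest to get a raw atom ratio.
Moles per 100 g: Rb: 65.01/85.468 = 0.7606, N: 10.65/14.007 = 0.7603, O: 24.34/15.999 = 1.5213
Raw ratio (divide by min = 0.7603): Rb: 1.0, N: 1.0, O: 2.001
Multiply by 1 to clear fractions: Rb: 1.0 ~= 1, N: 1.0 ~= 1, O: 2.001 ~= 2
Reduce by GCD to get the simplest whole-number ratio:

1:1:2


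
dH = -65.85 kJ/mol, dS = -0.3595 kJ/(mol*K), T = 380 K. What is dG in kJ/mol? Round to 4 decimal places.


Gibbs: dG = dH - T*dS (consistent units, dS already in kJ/(mol*K)).
T*dS = 380 * -0.3595 = -136.61
dG = -65.85 - (-136.61)
dG = 70.76 kJ/mol, rounded to 4 dp:

70.7600 kJ/mol


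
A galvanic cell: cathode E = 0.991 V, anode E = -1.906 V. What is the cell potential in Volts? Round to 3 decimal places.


Standard cell potential: E_cell = E_cathode - E_anode.
E_cell = 0.991 - (-1.906)
E_cell = 2.897 V, rounded to 3 dp:

2.897 V


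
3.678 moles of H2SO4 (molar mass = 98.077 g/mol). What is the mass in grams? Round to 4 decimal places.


mass = n * M
mass = 3.678 * 98.077
mass = 360.727206 g, rounded to 4 dp:

360.7272 g


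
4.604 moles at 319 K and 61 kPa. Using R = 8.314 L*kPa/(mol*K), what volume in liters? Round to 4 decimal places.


PV = nRT, solve for V = nRT / P.
nRT = 4.604 * 8.314 * 319 = 12210.5723
V = 12210.5723 / 61
V = 200.17331639 L, rounded to 4 dp:

200.1733 L


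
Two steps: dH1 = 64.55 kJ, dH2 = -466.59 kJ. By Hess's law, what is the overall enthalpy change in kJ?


Hess's law: enthalpy is a state function, so add the step enthalpies.
dH_total = dH1 + dH2 = 64.55 + (-466.59)
dH_total = -402.04 kJ:

-402.04 kJ


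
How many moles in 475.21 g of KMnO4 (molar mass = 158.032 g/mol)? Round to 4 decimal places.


n = mass / M
n = 475.21 / 158.032
n = 3.00704921 mol, rounded to 4 dp:

3.0070 mol


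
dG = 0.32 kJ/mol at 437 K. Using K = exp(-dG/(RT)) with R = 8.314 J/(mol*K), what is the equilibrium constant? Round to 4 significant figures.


dG is in kJ/mol; multiply by 1000 to match R in J/(mol*K).
RT = 8.314 * 437 = 3633.218 J/mol
exponent = -dG*1000 / (RT) = -(0.32*1000) / 3633.218 = -0.08807619
K = exp(-0.08807619)
K = 0.91569111, rounded to 4 significant figures:

0.9157


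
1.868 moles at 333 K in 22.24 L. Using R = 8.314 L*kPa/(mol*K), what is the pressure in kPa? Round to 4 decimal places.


PV = nRT, solve for P = nRT / V.
nRT = 1.868 * 8.314 * 333 = 5171.6738
P = 5171.6738 / 22.24
P = 232.53928957 kPa, rounded to 4 dp:

232.5393 kPa


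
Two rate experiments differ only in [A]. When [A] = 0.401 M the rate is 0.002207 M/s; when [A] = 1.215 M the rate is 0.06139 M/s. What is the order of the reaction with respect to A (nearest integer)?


Rate is proportional to [A]^n, so rate2/rate1 = ([A]2/[A]1)^n. Take logs to solve for n.
rate2/rate1 = 0.06139 / 0.002207 = 27.816
[A]2/[A]1 = 1.215 / 0.401 = 3.0299
n = ln(27.816) / ln(3.0299) = 3.0
Nearest integer order:

3


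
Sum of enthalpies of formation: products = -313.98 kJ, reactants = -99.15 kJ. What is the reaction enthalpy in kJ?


dH_rxn = sum(dH_f products) - sum(dH_f reactants)
dH_rxn = -313.98 - (-99.15)
dH_rxn = -214.83 kJ:

-214.83 kJ


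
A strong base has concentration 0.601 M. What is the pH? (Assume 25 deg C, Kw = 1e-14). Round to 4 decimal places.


A strong base dissociates completely, so [OH-] equals the given concentration.
pOH = -log10([OH-]) = -log10(0.601) = 0.221126
pH = 14 - pOH = 14 - 0.221126
pH = 13.778874, rounded to 4 dp:

13.7789


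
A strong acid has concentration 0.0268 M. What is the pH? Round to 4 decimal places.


A strong acid dissociates completely, so [H+] equals the given concentration.
pH = -log10([H+]) = -log10(0.0268)
pH = 1.57186521, rounded to 4 dp:

1.5719


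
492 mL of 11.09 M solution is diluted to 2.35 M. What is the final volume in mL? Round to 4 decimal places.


Dilution: M1*V1 = M2*V2, solve for V2.
V2 = M1*V1 / M2
V2 = 11.09 * 492 / 2.35
V2 = 5456.28 / 2.35
V2 = 2321.8212766 mL, rounded to 4 dp:

2321.8213 mL


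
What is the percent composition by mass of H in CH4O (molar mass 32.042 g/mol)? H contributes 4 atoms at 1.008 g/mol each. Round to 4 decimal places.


pct = 100 * (n_elem * M_elem) / M_total
mass_contribution = 4 * 1.008 = 4.032 g/mol
pct = 100 * 4.032 / 32.042
pct = 12.58348418 %, rounded to 4 dp:

12.5835 %


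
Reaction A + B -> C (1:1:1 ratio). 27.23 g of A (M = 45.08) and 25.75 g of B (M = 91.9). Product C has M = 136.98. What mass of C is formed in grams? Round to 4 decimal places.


Find moles of each reactant; the smaller value is the limiting reagent in a 1:1:1 reaction, so moles_C equals moles of the limiter.
n_A = mass_A / M_A = 27.23 / 45.08 = 0.604037 mol
n_B = mass_B / M_B = 25.75 / 91.9 = 0.280196 mol
Limiting reagent: B (smaller), n_limiting = 0.280196 mol
mass_C = n_limiting * M_C = 0.280196 * 136.98
mass_C = 38.38124808 g, rounded to 4 dp:

38.3812 g


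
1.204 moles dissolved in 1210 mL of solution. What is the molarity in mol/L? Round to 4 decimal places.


Convert volume to liters: V_L = V_mL / 1000.
V_L = 1210 / 1000 = 1.21 L
M = n / V_L = 1.204 / 1.21
M = 0.99504132 mol/L, rounded to 4 dp:

0.9950 mol/L


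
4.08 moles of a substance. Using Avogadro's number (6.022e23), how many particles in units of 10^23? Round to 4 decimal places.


N = n * NA, then divide by 1e23 for the requested units.
N / 1e23 = n * 6.022
N / 1e23 = 4.08 * 6.022
N / 1e23 = 24.56976, rounded to 4 dp:

24.5698


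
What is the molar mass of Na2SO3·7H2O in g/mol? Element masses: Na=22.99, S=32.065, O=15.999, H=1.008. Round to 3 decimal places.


M = sum(count * atomic_mass) over atoms.
M = 2*22.99 + 1*32.065 + 10*15.999 + 14*1.008
M = 45.98 + 32.065 + 159.99 + 14.112
M = 252.147 g/mol, rounded to 3 dp:

252.147 g/mol


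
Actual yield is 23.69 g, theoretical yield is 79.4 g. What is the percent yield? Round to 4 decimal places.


% yield = 100 * actual / theoretical
% yield = 100 * 23.69 / 79.4
% yield = 29.83627204 %, rounded to 4 dp:

29.8363 %


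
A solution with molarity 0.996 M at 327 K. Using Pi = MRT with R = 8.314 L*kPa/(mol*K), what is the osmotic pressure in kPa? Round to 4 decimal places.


Osmotic pressure (van't Hoff): Pi = M*R*T.
RT = 8.314 * 327 = 2718.678
Pi = 0.996 * 2718.678
Pi = 2707.803288 kPa, rounded to 4 dp:

2707.8033 kPa


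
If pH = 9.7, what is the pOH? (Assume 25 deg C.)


At 25 deg C, pH + pOH = 14.
pOH = 14 - pH = 14 - 9.7
pOH = 4.3:

4.30


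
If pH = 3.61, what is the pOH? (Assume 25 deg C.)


At 25 deg C, pH + pOH = 14.
pOH = 14 - pH = 14 - 3.61
pOH = 10.39:

10.39


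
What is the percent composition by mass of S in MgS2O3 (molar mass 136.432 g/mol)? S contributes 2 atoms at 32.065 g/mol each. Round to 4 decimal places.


pct = 100 * (n_elem * M_elem) / M_total
mass_contribution = 2 * 32.065 = 64.13 g/mol
pct = 100 * 64.13 / 136.432
pct = 47.00510144 %, rounded to 4 dp:

47.0051 %


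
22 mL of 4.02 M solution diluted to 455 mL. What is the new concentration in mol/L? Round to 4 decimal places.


Dilution: M1*V1 = M2*V2, solve for M2.
M2 = M1*V1 / V2
M2 = 4.02 * 22 / 455
M2 = 88.44 / 455
M2 = 0.19437363 mol/L, rounded to 4 dp:

0.1944 mol/L


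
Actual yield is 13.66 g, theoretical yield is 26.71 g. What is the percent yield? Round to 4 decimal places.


% yield = 100 * actual / theoretical
% yield = 100 * 13.66 / 26.71
% yield = 51.14189442 %, rounded to 4 dp:

51.1419 %


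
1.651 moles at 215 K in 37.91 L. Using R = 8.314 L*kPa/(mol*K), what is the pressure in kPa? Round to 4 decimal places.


PV = nRT, solve for P = nRT / V.
nRT = 1.651 * 8.314 * 215 = 2951.179
P = 2951.179 / 37.91
P = 77.84697969 kPa, rounded to 4 dp:

77.8470 kPa


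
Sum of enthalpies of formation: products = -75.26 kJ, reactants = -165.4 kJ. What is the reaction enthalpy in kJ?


dH_rxn = sum(dH_f products) - sum(dH_f reactants)
dH_rxn = -75.26 - (-165.4)
dH_rxn = 90.14 kJ:

90.14 kJ


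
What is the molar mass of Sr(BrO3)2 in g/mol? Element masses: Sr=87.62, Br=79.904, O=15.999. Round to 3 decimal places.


M = sum(count * atomic_mass) over atoms.
M = 1*87.62 + 2*79.904 + 6*15.999
M = 87.62 + 159.808 + 95.994
M = 343.422 g/mol, rounded to 3 dp:

343.422 g/mol


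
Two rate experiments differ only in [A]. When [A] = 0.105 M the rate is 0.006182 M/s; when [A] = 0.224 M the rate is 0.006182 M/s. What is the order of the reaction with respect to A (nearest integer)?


Rate is proportional to [A]^n, so rate2/rate1 = ([A]2/[A]1)^n. Take logs to solve for n.
rate2/rate1 = 0.006182 / 0.006182 = 1.0
[A]2/[A]1 = 0.224 / 0.105 = 2.1333
n = ln(1.0) / ln(2.1333) = 0.0
Nearest integer order:

0


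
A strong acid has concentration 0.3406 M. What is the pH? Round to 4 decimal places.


A strong acid dissociates completely, so [H+] equals the given concentration.
pH = -log10([H+]) = -log10(0.3406)
pH = 0.46775536, rounded to 4 dp:

0.4678


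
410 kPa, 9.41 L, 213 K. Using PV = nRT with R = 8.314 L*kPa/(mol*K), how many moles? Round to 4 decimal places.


PV = nRT, solve for n = PV / (RT).
PV = 410 * 9.41 = 3858.1
RT = 8.314 * 213 = 1770.882
n = 3858.1 / 1770.882
n = 2.17863189 mol, rounded to 4 dp:

2.1786 mol


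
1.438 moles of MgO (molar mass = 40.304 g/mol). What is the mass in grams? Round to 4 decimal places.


mass = n * M
mass = 1.438 * 40.304
mass = 57.957152 g, rounded to 4 dp:

57.9572 g


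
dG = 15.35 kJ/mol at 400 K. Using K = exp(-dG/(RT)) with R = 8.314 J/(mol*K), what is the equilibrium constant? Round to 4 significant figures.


dG is in kJ/mol; multiply by 1000 to match R in J/(mol*K).
RT = 8.314 * 400 = 3325.6 J/mol
exponent = -dG*1000 / (RT) = -(15.35*1000) / 3325.6 = -4.61570844
K = exp(-4.61570844)
K = 0.0098951708, rounded to 4 significant figures:

0.009895


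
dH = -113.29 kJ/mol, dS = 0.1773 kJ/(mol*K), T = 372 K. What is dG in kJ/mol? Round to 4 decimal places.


Gibbs: dG = dH - T*dS (consistent units, dS already in kJ/(mol*K)).
T*dS = 372 * 0.1773 = 65.9556
dG = -113.29 - (65.9556)
dG = -179.2456 kJ/mol, rounded to 4 dp:

-179.2456 kJ/mol


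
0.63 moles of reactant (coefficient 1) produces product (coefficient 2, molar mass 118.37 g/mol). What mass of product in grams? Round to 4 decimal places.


Use the coefficient ratio to convert reactant moles to product moles, then multiply by the product's molar mass.
moles_P = moles_R * (coeff_P / coeff_R) = 0.63 * (2/1) = 1.26
mass_P = moles_P * M_P = 1.26 * 118.37
mass_P = 149.1462 g, rounded to 4 dp:

149.1462 g


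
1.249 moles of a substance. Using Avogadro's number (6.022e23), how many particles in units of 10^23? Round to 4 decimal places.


N = n * NA, then divide by 1e23 for the requested units.
N / 1e23 = n * 6.022
N / 1e23 = 1.249 * 6.022
N / 1e23 = 7.521478, rounded to 4 dp:

7.5215


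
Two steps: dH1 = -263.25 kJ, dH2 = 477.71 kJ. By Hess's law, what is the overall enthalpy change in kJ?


Hess's law: enthalpy is a state function, so add the step enthalpies.
dH_total = dH1 + dH2 = -263.25 + (477.71)
dH_total = 214.46 kJ:

214.46 kJ


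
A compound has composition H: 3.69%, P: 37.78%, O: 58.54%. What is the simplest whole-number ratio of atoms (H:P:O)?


Assume 100 g of compound, divide each mass% by atomic mass to get moles, then normalize by the smallest to get a raw atom ratio.
Moles per 100 g: H: 3.69/1.008 = 3.6607, P: 37.78/30.974 = 1.2197, O: 58.54/15.999 = 3.659
Raw ratio (divide by min = 1.2197): H: 3.001, P: 1.0, O: 3.0
Multiply by 1 to clear fractions: H: 3.001 ~= 3, P: 1.0 ~= 1, O: 3.0 ~= 3
Reduce by GCD to get the simplest whole-number ratio:

3:1:3


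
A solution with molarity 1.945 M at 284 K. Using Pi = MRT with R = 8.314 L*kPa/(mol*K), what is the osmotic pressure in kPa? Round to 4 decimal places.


Osmotic pressure (van't Hoff): Pi = M*R*T.
RT = 8.314 * 284 = 2361.176
Pi = 1.945 * 2361.176
Pi = 4592.48732 kPa, rounded to 4 dp:

4592.4873 kPa


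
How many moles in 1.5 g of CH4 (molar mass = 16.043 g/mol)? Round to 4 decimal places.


n = mass / M
n = 1.5 / 16.043
n = 0.09349872 mol, rounded to 4 dp:

0.0935 mol


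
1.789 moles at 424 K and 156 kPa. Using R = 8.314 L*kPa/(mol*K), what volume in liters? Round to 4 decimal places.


PV = nRT, solve for V = nRT / P.
nRT = 1.789 * 8.314 * 424 = 6306.4683
V = 6306.4683 / 156
V = 40.42607885 L, rounded to 4 dp:

40.4261 L


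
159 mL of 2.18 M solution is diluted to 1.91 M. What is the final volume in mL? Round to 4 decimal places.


Dilution: M1*V1 = M2*V2, solve for V2.
V2 = M1*V1 / M2
V2 = 2.18 * 159 / 1.91
V2 = 346.62 / 1.91
V2 = 181.47643979 mL, rounded to 4 dp:

181.4764 mL


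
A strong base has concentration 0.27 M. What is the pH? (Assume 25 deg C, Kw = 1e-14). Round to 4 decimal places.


A strong base dissociates completely, so [OH-] equals the given concentration.
pOH = -log10([OH-]) = -log10(0.27) = 0.568636
pH = 14 - pOH = 14 - 0.568636
pH = 13.431364, rounded to 4 dp:

13.4314


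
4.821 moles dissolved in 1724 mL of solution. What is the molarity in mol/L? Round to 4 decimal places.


Convert volume to liters: V_L = V_mL / 1000.
V_L = 1724 / 1000 = 1.724 L
M = n / V_L = 4.821 / 1.724
M = 2.79640371 mol/L, rounded to 4 dp:

2.7964 mol/L


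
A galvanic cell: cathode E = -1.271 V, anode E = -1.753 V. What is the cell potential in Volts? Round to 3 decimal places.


Standard cell potential: E_cell = E_cathode - E_anode.
E_cell = -1.271 - (-1.753)
E_cell = 0.482 V, rounded to 3 dp:

0.482 V


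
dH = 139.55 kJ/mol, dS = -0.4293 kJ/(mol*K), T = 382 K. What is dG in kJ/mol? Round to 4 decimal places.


Gibbs: dG = dH - T*dS (consistent units, dS already in kJ/(mol*K)).
T*dS = 382 * -0.4293 = -163.9926
dG = 139.55 - (-163.9926)
dG = 303.5426 kJ/mol, rounded to 4 dp:

303.5426 kJ/mol


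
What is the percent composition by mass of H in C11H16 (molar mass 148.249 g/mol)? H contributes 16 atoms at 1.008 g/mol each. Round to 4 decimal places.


pct = 100 * (n_elem * M_elem) / M_total
mass_contribution = 16 * 1.008 = 16.128 g/mol
pct = 100 * 16.128 / 148.249
pct = 10.87899412 %, rounded to 4 dp:

10.8790 %


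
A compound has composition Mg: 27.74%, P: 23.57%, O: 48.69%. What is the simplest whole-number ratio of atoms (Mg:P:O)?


Assume 100 g of compound, divide each mass% by atomic mass to get moles, then normalize by the smallest to get a raw atom ratio.
Moles per 100 g: Mg: 27.74/24.305 = 1.1413, P: 23.57/30.974 = 0.761, O: 48.69/15.999 = 3.0433
Raw ratio (divide by min = 0.761): Mg: 1.5, P: 1.0, O: 3.999
Multiply by 2 to clear fractions: Mg: 3.0 ~= 3, P: 2.0 ~= 2, O: 7.999 ~= 8
Reduce by GCD to get the simplest whole-number ratio:

3:2:8


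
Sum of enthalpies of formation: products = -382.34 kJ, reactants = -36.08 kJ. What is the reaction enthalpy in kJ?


dH_rxn = sum(dH_f products) - sum(dH_f reactants)
dH_rxn = -382.34 - (-36.08)
dH_rxn = -346.26 kJ:

-346.26 kJ


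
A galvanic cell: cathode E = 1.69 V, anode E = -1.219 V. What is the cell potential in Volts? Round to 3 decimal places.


Standard cell potential: E_cell = E_cathode - E_anode.
E_cell = 1.69 - (-1.219)
E_cell = 2.909 V, rounded to 3 dp:

2.909 V


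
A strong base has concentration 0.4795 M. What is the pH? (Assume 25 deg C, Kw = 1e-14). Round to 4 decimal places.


A strong base dissociates completely, so [OH-] equals the given concentration.
pOH = -log10([OH-]) = -log10(0.4795) = 0.319211
pH = 14 - pOH = 14 - 0.319211
pH = 13.680789, rounded to 4 dp:

13.6808


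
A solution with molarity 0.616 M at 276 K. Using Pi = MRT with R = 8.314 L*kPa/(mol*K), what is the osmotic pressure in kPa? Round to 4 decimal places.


Osmotic pressure (van't Hoff): Pi = M*R*T.
RT = 8.314 * 276 = 2294.664
Pi = 0.616 * 2294.664
Pi = 1413.513024 kPa, rounded to 4 dp:

1413.5130 kPa


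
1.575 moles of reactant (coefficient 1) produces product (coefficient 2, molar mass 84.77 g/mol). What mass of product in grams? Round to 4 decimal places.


Use the coefficient ratio to convert reactant moles to product moles, then multiply by the product's molar mass.
moles_P = moles_R * (coeff_P / coeff_R) = 1.575 * (2/1) = 3.15
mass_P = moles_P * M_P = 3.15 * 84.77
mass_P = 267.0255 g, rounded to 4 dp:

267.0255 g


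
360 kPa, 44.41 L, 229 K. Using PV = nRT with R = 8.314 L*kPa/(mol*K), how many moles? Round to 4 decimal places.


PV = nRT, solve for n = PV / (RT).
PV = 360 * 44.41 = 15987.6
RT = 8.314 * 229 = 1903.906
n = 15987.6 / 1903.906
n = 8.39726331 mol, rounded to 4 dp:

8.3973 mol


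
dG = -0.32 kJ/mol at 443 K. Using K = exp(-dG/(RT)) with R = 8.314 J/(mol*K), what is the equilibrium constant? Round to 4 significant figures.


dG is in kJ/mol; multiply by 1000 to match R in J/(mol*K).
RT = 8.314 * 443 = 3683.102 J/mol
exponent = -dG*1000 / (RT) = -(-0.32*1000) / 3683.102 = 0.08688328
K = exp(0.08688328)
K = 1.0907694, rounded to 4 significant figures:

1.091


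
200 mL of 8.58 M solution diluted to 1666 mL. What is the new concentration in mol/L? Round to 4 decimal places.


Dilution: M1*V1 = M2*V2, solve for M2.
M2 = M1*V1 / V2
M2 = 8.58 * 200 / 1666
M2 = 1716.0 / 1666
M2 = 1.030012 mol/L, rounded to 4 dp:

1.0300 mol/L


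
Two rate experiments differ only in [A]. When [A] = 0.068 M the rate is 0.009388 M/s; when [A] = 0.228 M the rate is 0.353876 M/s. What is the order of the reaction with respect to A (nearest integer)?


Rate is proportional to [A]^n, so rate2/rate1 = ([A]2/[A]1)^n. Take logs to solve for n.
rate2/rate1 = 0.353876 / 0.009388 = 37.6945
[A]2/[A]1 = 0.228 / 0.068 = 3.3529
n = ln(37.6945) / ln(3.3529) = 3.0
Nearest integer order:

3


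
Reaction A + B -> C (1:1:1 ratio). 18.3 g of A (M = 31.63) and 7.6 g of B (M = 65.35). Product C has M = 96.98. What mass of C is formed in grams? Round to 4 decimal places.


Find moles of each reactant; the smaller value is the limiting reagent in a 1:1:1 reaction, so moles_C equals moles of the limiter.
n_A = mass_A / M_A = 18.3 / 31.63 = 0.578565 mol
n_B = mass_B / M_B = 7.6 / 65.35 = 0.116297 mol
Limiting reagent: B (smaller), n_limiting = 0.116297 mol
mass_C = n_limiting * M_C = 0.116297 * 96.98
mass_C = 11.27848306 g, rounded to 4 dp:

11.2785 g
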